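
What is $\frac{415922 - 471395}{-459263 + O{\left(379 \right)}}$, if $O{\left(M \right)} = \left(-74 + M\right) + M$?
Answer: $\frac{5043}{41689} \approx 0.12097$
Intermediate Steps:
$O{\left(M \right)} = -74 + 2 M$
$\frac{415922 - 471395}{-459263 + O{\left(379 \right)}} = \frac{415922 - 471395}{-459263 + \left(-74 + 2 \cdot 379\right)} = - \frac{55473}{-459263 + \left(-74 + 758\right)} = - \frac{55473}{-459263 + 684} = - \frac{55473}{-458579} = \left(-55473\right) \left(- \frac{1}{458579}\right) = \frac{5043}{41689}$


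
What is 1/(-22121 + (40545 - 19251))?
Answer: -1/827 ≈ -0.0012092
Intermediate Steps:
1/(-22121 + (40545 - 19251)) = 1/(-22121 + 21294) = 1/(-827) = -1/827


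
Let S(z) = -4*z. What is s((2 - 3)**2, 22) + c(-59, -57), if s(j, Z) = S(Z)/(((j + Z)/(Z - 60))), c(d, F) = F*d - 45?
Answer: 79658/23 ≈ 3463.4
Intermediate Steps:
c(d, F) = -45 + F*d
s(j, Z) = -4*Z*(-60 + Z)/(Z + j) (s(j, Z) = (-4*Z)/(((j + Z)/(Z - 60))) = (-4*Z)/(((Z + j)/(-60 + Z))) = (-4*Z)*((-60 + Z)/(Z + j)) = -4*Z*(-60 + Z)/(Z + j))
s((2 - 3)**2, 22) + c(-59, -57) = 4*22*(60 - 1*22)/(22 + (2 - 3)**2) + (-45 - 57*(-59)) = 4*22*(60 - 22)/(22 + (-1)**2) + (-45 + 3363) = 4*22*38/(22 + 1) + 3318 = 4*22*38/23 + 3318 = 4*22*(1/23)*38 + 3318 = 3344/23 + 3318 = 79658/23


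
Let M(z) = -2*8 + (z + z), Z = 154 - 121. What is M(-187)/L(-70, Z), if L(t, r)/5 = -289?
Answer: 78/289 ≈ 0.26990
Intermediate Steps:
Z = 33
L(t, r) = -1445 (L(t, r) = 5*(-289) = -1445)
M(z) = -16 + 2*z
M(-187)/L(-70, Z) = (-16 + 2*(-187))/(-1445) = (-16 - 374)*(-1/1445) = -390*(-1/1445) = 78/289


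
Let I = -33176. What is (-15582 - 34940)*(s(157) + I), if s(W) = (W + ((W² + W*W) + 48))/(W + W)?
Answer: 261900010621/157 ≈ 1.6682e+9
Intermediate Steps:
s(W) = (48 + W + 2*W²)/(2*W) (s(W) = (W + ((W² + W²) + 48))/((2*W)) = (W + (2*W² + 48))*(1/(2*W)) = (W + (48 + 2*W²))*(1/(2*W)) = (48 + W + 2*W²)*(1/(2*W)) = (48 + W + 2*W²)/(2*W))
(-15582 - 34940)*(s(157) + I) = (-15582 - 34940)*((½ + 157 + 24/157) - 33176) = -50522*((½ + 157 + 24*(1/157)) - 33176) = -50522*((½ + 157 + 24/157) - 33176) = -50522*(49503/314 - 33176) = -50522*(-10367761/314) = 261900010621/157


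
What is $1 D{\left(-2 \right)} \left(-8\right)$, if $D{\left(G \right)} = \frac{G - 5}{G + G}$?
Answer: $-14$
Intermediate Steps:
$D{\left(G \right)} = \frac{-5 + G}{2 G}$
$1 D{\left(-2 \right)} \left(-8\right) = 1 \frac{-5 - 2}{2 \left(-2\right)} \left(-8\right) = 1 \cdot \frac{1}{2} \left(- \frac{1}{2}\right) \left(-7\right) \left(-8\right) = 1 \cdot \frac{7}{4} \left(-8\right) = \frac{7}{4} \left(-8\right) = -14$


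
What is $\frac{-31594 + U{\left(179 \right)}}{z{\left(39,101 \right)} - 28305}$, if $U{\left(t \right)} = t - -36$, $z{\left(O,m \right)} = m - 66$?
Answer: $\frac{31379}{28270} \approx 1.11$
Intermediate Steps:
$z{\left(O,m \right)} = -66 + m$ ($z{\left(O,m \right)} = m - 66 = -66 + m$)
$U{\left(t \right)} = 36 + t$ ($U{\left(t \right)} = t + 36 = 36 + t$)
$\frac{-31594 + U{\left(179 \right)}}{z{\left(39,101 \right)} - 28305} = \frac{-31594 + \left(36 + 179\right)}{\left(-66 + 101\right) - 28305} = \frac{-31594 + 215}{35 - 28305} = - \frac{31379}{35 - 28305} = - \frac{31379}{-28270} = \left(-31379\right) \left(- \frac{1}{28270}\right) = \frac{31379}{28270}$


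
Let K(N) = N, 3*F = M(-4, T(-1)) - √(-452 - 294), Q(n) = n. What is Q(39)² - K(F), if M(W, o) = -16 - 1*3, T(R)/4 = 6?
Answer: 4582/3 + I*√746/3 ≈ 1527.3 + 9.1043*I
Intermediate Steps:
T(R) = 24 (T(R) = 4*6 = 24)
M(W, o) = -19 (M(W, o) = -16 - 3 = -19)
F = -19/3 - I*√746/3 (F = (-19 - √(-452 - 294))/3 = (-19 - √(-746))/3 = (-19 - I*√746)/3 = -19/3 - I*√746/3 ≈ -6.3333 - 9.1043*I)
Q(39)² - K(F) = 39² - (-19/3 - I*√746/3) = 1521 + (19/3 + I*√746/3) = 4582/3 + I*√746/3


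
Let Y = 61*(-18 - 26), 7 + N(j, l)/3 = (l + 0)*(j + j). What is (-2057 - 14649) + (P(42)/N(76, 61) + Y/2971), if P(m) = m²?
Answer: -459877738702/27526315 ≈ -16707.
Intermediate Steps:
N(j, l) = -21 + 6*j*l (N(j, l) = -21 + 3*((l + 0)*(j + j)) = -21 + 3*(l*(2*j)) = -21 + 3*(2*j*l) = -21 + 6*j*l)
Y = -2684 (Y = 61*(-44) = -2684)
(-2057 - 14649) + (P(42)/N(76, 61) + Y/2971) = (-2057 - 14649) + (42²/(-21 + 6*76*61) - 2684/2971) = -16706 + (1764/(-21 + 27816) - 2684*1/2971) = -16706 + (1764/27795 - 2684/2971) = -16706 + (1764*(1/27795) - 2684/2971) = -16706 + (588/9265 - 2684/2971) = -16706 - 23120312/27526315 = -459877738702/27526315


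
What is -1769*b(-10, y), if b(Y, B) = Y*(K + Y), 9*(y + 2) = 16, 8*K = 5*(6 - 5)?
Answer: -663375/4 ≈ -1.6584e+5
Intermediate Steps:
K = 5/8 (K = (5*(6 - 5))/8 = (5*1)/8 = (⅛)*5 = 5/8 ≈ 0.62500)
y = -2/9 (y = -2 + (⅑)*16 = -2 + 16/9 = -2/9 ≈ -0.22222)
b(Y, B) = Y*(5/8 + Y)
-1769*b(-10, y) = -1769*(-10)*(5 + 8*(-10))/8 = -1769*(-10)*(5 - 80)/8 = -1769*(-10)*(-75)/8 = -1769*375/4 = -663375/4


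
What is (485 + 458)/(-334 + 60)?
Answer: -943/274 ≈ -3.4416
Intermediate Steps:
(485 + 458)/(-334 + 60) = 943/(-274) = 943*(-1/274) = -943/274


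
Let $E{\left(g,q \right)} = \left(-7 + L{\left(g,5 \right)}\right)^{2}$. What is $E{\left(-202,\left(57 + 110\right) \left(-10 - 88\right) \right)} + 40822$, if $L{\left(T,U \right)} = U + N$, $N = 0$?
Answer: $40826$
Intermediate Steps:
$L{\left(T,U \right)} = U$ ($L{\left(T,U \right)} = U + 0 = U$)
$E{\left(g,q \right)} = 4$ ($E{\left(g,q \right)} = \left(-7 + 5\right)^{2} = \left(-2\right)^{2} = 4$)
$E{\left(-202,\left(57 + 110\right) \left(-10 - 88\right) \right)} + 40822 = 4 + 40822 = 40826$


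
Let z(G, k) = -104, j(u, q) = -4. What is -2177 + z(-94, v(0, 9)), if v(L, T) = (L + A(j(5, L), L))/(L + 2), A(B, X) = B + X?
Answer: -2281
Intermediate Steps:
v(L, T) = (-4 + 2*L)/(2 + L) (v(L, T) = (L + (-4 + L))/(L + 2) = (-4 + 2*L)/(2 + L))
-2177 + z(-94, v(0, 9)) = -2177 - 104 = -2281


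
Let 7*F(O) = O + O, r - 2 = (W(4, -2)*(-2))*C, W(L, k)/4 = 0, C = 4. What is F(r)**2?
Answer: 16/49 ≈ 0.32653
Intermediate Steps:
W(L, k) = 0 (W(L, k) = 4*0 = 0)
r = 2 (r = 2 + (0*(-2))*4 = 2 + 0*4 = 2 + 0 = 2)
F(O) = 2*O/7 (F(O) = (O + O)/7 = (2*O)/7 = 2*O/7)
F(r)**2 = ((2/7)*2)**2 = (4/7)**2 = 16/49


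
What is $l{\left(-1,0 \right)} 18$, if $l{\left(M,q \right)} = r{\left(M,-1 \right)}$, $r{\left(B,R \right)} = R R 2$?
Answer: $36$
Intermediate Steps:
$r{\left(B,R \right)} = 2 R^{2}$ ($r{\left(B,R \right)} = R^{2} \cdot 2 = 2 R^{2}$)
$l{\left(M,q \right)} = 2$ ($l{\left(M,q \right)} = 2 \left(-1\right)^{2} = 2 \cdot 1 = 2$)
$l{\left(-1,0 \right)} 18 = 2 \cdot 18 = 36$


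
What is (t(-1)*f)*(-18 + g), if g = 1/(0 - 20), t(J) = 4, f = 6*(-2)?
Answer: 4332/5 ≈ 866.40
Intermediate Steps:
f = -12
g = -1/20 (g = 1/(-20) = -1/20 ≈ -0.050000)
(t(-1)*f)*(-18 + g) = (4*(-12))*(-18 - 1/20) = -48*(-361/20) = 4332/5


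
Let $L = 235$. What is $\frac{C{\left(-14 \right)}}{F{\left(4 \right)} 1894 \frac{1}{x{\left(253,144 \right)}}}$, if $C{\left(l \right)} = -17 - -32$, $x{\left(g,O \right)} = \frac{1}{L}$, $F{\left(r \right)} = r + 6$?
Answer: $\frac{3}{890180} \approx 3.3701 \cdot 10^{-6}$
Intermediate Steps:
$F{\left(r \right)} = 6 + r$
$x{\left(g,O \right)} = \frac{1}{235}$
$C{\left(l \right)} = 15$ ($C{\left(l \right)} = -17 + 32 = 15$)
$\frac{C{\left(-14 \right)}}{F{\left(4 \right)} 1894 \frac{1}{x{\left(253,144 \right)}}} = \frac{15}{\left(6 + 4\right) 1894 \frac{1}{\frac{1}{235}}} = \frac{15}{10 \cdot 1894 \cdot 235} = \frac{15}{18940 \cdot 235} = \frac{15}{4450900} = 15 \cdot \frac{1}{4450900} = \frac{3}{890180}$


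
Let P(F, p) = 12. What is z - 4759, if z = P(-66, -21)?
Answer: -4747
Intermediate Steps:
z = 12
z - 4759 = 12 - 4759 = -4747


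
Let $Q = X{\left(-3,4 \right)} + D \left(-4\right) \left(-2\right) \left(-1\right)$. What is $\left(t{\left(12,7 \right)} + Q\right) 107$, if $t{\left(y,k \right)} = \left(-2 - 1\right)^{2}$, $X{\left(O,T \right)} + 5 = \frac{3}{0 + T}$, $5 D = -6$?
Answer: $\frac{30709}{20} \approx 1535.4$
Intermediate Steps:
$D = - \frac{6}{5}$ ($D = \frac{1}{5} \left(-6\right) = - \frac{6}{5} \approx -1.2$)
$X{\left(O,T \right)} = -5 + \frac{3}{T}$ ($X{\left(O,T \right)} = -5 + \frac{3}{0 + T} = -5 + \frac{3}{T}$)
$t{\left(y,k \right)} = 9$ ($t{\left(y,k \right)} = \left(-3\right)^{2} = 9$)
$Q = \frac{107}{20}$ ($Q = \left(-5 + \frac{3}{4}\right) - \frac{6 \left(-4\right) \left(-2\right) \left(-1\right)}{5} = \left(-5 + 3 \cdot \frac{1}{4}\right) - \frac{6 \cdot 8 \left(-1\right)}{5} = \left(-5 + \frac{3}{4}\right) - - \frac{48}{5} = - \frac{17}{4} + \frac{48}{5} = \frac{107}{20} \approx 5.35$)
$\left(t{\left(12,7 \right)} + Q\right) 107 = \left(9 + \frac{107}{20}\right) 107 = \frac{287}{20} \cdot 107 = \frac{30709}{20}$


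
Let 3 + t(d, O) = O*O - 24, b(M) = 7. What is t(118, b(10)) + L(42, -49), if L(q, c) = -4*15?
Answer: -38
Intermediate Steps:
L(q, c) = -60
t(d, O) = -27 + O**2 (t(d, O) = -3 + (O*O - 24) = -3 + (O**2 - 24) = -3 + (-24 + O**2) = -27 + O**2)
t(118, b(10)) + L(42, -49) = (-27 + 7**2) - 60 = (-27 + 49) - 60 = 22 - 60 = -38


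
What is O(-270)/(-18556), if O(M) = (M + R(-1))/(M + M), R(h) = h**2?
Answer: -269/10020240 ≈ -2.6846e-5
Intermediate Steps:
O(M) = (1 + M)/(2*M) (O(M) = (M + (-1)**2)/(M + M) = (M + 1)/((2*M)) = (1 + M)*(1/(2*M)) = (1 + M)/(2*M))
O(-270)/(-18556) = ((1/2)*(1 - 270)/(-270))/(-18556) = ((1/2)*(-1/270)*(-269))*(-1/18556) = (269/540)*(-1/18556) = -269/10020240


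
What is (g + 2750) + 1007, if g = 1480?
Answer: 5237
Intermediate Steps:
(g + 2750) + 1007 = (1480 + 2750) + 1007 = 4230 + 1007 = 5237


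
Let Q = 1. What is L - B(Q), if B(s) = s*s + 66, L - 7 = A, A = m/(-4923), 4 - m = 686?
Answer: -294698/4923 ≈ -59.861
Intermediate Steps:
m = -682 (m = 4 - 1*686 = 4 - 686 = -682)
A = 682/4923 (A = -682/(-4923) = -682*(-1/4923) = 682/4923 ≈ 0.13853)
L = 35143/4923 (L = 7 + 682/4923 = 35143/4923 ≈ 7.1385)
B(s) = 66 + s² (B(s) = s² + 66 = 66 + s²)
L - B(Q) = 35143/4923 - (66 + 1²) = 35143/4923 - (66 + 1) = 35143/4923 - 1*67 = 35143/4923 - 67 = -294698/4923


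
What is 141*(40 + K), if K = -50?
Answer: -1410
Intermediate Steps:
141*(40 + K) = 141*(40 - 50) = 141*(-10) = -1410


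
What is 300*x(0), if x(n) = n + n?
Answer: 0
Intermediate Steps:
x(n) = 2*n
300*x(0) = 300*(2*0) = 300*0 = 0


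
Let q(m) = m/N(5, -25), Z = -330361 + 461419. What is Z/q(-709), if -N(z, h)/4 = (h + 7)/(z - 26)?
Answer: 3145392/4963 ≈ 633.77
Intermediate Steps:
N(z, h) = -4*(7 + h)/(-26 + z) (N(z, h) = -4*(h + 7)/(z - 26) = -4*(7 + h)/(-26 + z))
Z = 131058
q(m) = -7*m/24 (q(m) = m/((4*(-7 - 1*(-25))/(-26 + 5))) = m/((4*(-7 + 25)/(-21))) = m/((4*(-1/21)*18)) = m/(-24/7) = m*(-7/24) = -7*m/24)
Z/q(-709) = 131058/((-7/24*(-709))) = 131058/(4963/24) = 131058*(24/4963) = 3145392/4963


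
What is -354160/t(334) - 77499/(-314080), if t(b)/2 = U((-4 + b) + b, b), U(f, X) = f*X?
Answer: -2401866761/4353462880 ≈ -0.55171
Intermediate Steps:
U(f, X) = X*f
t(b) = 2*b*(-4 + 2*b) (t(b) = 2*(b*((-4 + b) + b)) = 2*(b*(-4 + 2*b)) = 2*b*(-4 + 2*b))
-354160/t(334) - 77499/(-314080) = -354160*1/(1336*(-2 + 334)) - 77499/(-314080) = -354160/(4*334*332) - 77499*(-1/314080) = -354160/443552 + 77499/314080 = -354160*1/443552 + 77499/314080 = -22135/27722 + 77499/314080 = -2401866761/4353462880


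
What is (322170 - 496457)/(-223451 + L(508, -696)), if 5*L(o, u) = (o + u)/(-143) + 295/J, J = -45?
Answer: 224307369/287582786 ≈ 0.77997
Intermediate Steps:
L(o, u) = -59/45 - o/715 - u/715 (L(o, u) = ((o + u)/(-143) + 295/(-45))/5 = ((o + u)*(-1/143) + 295*(-1/45))/5 = ((-o/143 - u/143) - 59/9)/5 = (-59/9 - o/143 - u/143)/5 = -59/45 - o/715 - u/715)
(322170 - 496457)/(-223451 + L(508, -696)) = (322170 - 496457)/(-223451 + (-59/45 - 1/715*508 - 1/715*(-696))) = -174287/(-223451 + (-59/45 - 508/715 + 696/715)) = -174287/(-223451 - 1349/1287) = -174287/(-287582786/1287) = -174287*(-1287/287582786) = 224307369/287582786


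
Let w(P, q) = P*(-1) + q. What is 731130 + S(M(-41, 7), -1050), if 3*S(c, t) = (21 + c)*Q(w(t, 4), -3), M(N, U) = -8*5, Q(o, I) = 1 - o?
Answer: 737799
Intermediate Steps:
w(P, q) = q - P (w(P, q) = -P + q = q - P)
M(N, U) = -40
S(c, t) = (-3 + t)*(21 + c)/3 (S(c, t) = ((21 + c)*(1 - (4 - t)))/3 = ((21 + c)*(1 + (-4 + t)))/3 = ((21 + c)*(-3 + t))/3 = ((-3 + t)*(21 + c))/3 = (-3 + t)*(21 + c)/3)
731130 + S(M(-41, 7), -1050) = 731130 + (-3 - 1050)*(21 - 40)/3 = 731130 + (⅓)*(-1053)*(-19) = 731130 + 6669 = 737799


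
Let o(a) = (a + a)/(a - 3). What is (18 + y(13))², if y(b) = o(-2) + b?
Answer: 25281/25 ≈ 1011.2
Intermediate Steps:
o(a) = 2*a/(-3 + a) (o(a) = (2*a)/(-3 + a) = 2*a/(-3 + a))
y(b) = ⅘ + b (y(b) = 2*(-2)/(-3 - 2) + b = 2*(-2)/(-5) + b = 2*(-2)*(-⅕) + b = ⅘ + b)
(18 + y(13))² = (18 + (⅘ + 13))² = (18 + 69/5)² = (159/5)² = 25281/25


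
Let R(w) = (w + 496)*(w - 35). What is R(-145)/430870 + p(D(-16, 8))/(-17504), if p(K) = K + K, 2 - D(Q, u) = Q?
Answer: -28035351/188548712 ≈ -0.14869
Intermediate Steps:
D(Q, u) = 2 - Q
R(w) = (-35 + w)*(496 + w) (R(w) = (496 + w)*(-35 + w) = (-35 + w)*(496 + w))
p(K) = 2*K
R(-145)/430870 + p(D(-16, 8))/(-17504) = (-17360 + (-145)² + 461*(-145))/430870 + (2*(2 - 1*(-16)))/(-17504) = (-17360 + 21025 - 66845)*(1/430870) + (2*(2 + 16))*(-1/17504) = -63180*1/430870 + (2*18)*(-1/17504) = -6318/43087 + 36*(-1/17504) = -6318/43087 - 9/4376 = -28035351/188548712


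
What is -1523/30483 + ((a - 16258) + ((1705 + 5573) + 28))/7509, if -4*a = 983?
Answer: -389081627/305195796 ≈ -1.2749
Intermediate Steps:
a = -983/4 (a = -1/4*983 = -983/4 ≈ -245.75)
-1523/30483 + ((a - 16258) + ((1705 + 5573) + 28))/7509 = -1523/30483 + ((-983/4 - 16258) + ((1705 + 5573) + 28))/7509 = -1523*1/30483 + (-66015/4 + (7278 + 28))*(1/7509) = -1523/30483 + (-66015/4 + 7306)*(1/7509) = -1523/30483 - 36791/4*1/7509 = -1523/30483 - 36791/30036 = -389081627/305195796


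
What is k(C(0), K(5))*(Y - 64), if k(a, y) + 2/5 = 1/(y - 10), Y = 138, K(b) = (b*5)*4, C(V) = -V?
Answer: -259/9 ≈ -28.778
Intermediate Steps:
K(b) = 20*b (K(b) = (5*b)*4 = 20*b)
k(a, y) = -2/5 + 1/(-10 + y) (k(a, y) = -2/5 + 1/(y - 10) = -2/5 + 1/(-10 + y))
k(C(0), K(5))*(Y - 64) = ((25 - 40*5)/(5*(-10 + 20*5)))*(138 - 64) = ((25 - 2*100)/(5*(-10 + 100)))*74 = ((1/5)*(25 - 200)/90)*74 = ((1/5)*(1/90)*(-175))*74 = -7/18*74 = -259/9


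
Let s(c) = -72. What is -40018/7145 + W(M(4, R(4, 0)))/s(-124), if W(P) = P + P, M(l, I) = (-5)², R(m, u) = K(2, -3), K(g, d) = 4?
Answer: -1619273/257220 ≈ -6.2953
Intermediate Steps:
R(m, u) = 4
M(l, I) = 25
W(P) = 2*P
-40018/7145 + W(M(4, R(4, 0)))/s(-124) = -40018/7145 + (2*25)/(-72) = -40018*1/7145 + 50*(-1/72) = -40018/7145 - 25/36 = -1619273/257220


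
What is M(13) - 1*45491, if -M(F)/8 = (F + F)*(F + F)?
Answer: -50899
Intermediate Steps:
M(F) = -32*F² (M(F) = -8*(F + F)*(F + F) = -8*2*F*2*F = -32*F²)
M(13) - 1*45491 = -32*13² - 1*45491 = -32*169 - 45491 = -5408 - 45491 = -50899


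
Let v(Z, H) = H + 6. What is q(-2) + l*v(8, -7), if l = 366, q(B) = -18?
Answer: -384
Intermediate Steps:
v(Z, H) = 6 + H
q(-2) + l*v(8, -7) = -18 + 366*(6 - 7) = -18 + 366*(-1) = -18 - 366 = -384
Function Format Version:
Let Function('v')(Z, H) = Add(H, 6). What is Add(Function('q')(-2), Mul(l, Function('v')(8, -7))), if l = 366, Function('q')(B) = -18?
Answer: -384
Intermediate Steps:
Function('v')(Z, H) = Add(6, H)
Add(Function('q')(-2), Mul(l, Function('v')(8, -7))) = Add(-18, Mul(366, Add(6, -7))) = Add(-18, Mul(366, -1)) = Add(-18, -366) = -384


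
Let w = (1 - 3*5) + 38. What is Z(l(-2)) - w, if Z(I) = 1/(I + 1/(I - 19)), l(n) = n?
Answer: -1053/43 ≈ -24.488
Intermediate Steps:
Z(I) = 1/(I + 1/(-19 + I))
w = 24 (w = (1 - 15) + 38 = -14 + 38 = 24)
Z(l(-2)) - w = (-19 - 2)/(1 + (-2)² - 19*(-2)) - 1*24 = -21/(1 + 4 + 38) - 24 = -21/43 - 24 = -1053/43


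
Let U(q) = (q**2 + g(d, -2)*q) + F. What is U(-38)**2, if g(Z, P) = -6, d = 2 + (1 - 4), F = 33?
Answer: 2907025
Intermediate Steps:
d = -1 (d = 2 - 3 = -1)
U(q) = 33 + q**2 - 6*q (U(q) = (q**2 - 6*q) + 33 = 33 + q**2 - 6*q)
U(-38)**2 = (33 + (-38)**2 - 6*(-38))**2 = (33 + 1444 + 228)**2 = 1705**2 = 2907025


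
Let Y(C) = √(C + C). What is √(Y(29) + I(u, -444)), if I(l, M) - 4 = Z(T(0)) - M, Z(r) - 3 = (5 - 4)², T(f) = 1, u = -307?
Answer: √(452 + √58) ≈ 21.439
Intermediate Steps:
Z(r) = 4 (Z(r) = 3 + (5 - 4)² = 3 + 1² = 3 + 1 = 4)
I(l, M) = 8 - M (I(l, M) = 4 + (4 - M) = 8 - M)
Y(C) = √2*√C (Y(C) = √(2*C) = √2*√C)
√(Y(29) + I(u, -444)) = √(√2*√29 + (8 - 1*(-444))) = √(√58 + (8 + 444)) = √(√58 + 452) = √(452 + √58)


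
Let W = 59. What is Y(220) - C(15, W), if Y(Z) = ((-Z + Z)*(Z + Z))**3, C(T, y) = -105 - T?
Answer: 120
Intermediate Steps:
Y(Z) = 0 (Y(Z) = (0*(2*Z))**3 = 0**3 = 0)
Y(220) - C(15, W) = 0 - (-105 - 1*15) = 0 - (-105 - 15) = 0 - 1*(-120) = 0 + 120 = 120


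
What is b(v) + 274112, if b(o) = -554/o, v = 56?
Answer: 7674859/28 ≈ 2.7410e+5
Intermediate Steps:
b(v) + 274112 = -554/56 + 274112 = -554*1/56 + 274112 = -277/28 + 274112 = 7674859/28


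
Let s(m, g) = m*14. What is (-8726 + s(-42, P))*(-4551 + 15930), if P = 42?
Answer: -105984006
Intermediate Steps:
s(m, g) = 14*m
(-8726 + s(-42, P))*(-4551 + 15930) = (-8726 + 14*(-42))*(-4551 + 15930) = (-8726 - 588)*11379 = -9314*11379 = -105984006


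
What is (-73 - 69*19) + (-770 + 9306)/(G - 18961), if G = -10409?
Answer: -1848028/1335 ≈ -1384.3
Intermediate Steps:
(-73 - 69*19) + (-770 + 9306)/(G - 18961) = (-73 - 69*19) + (-770 + 9306)/(-10409 - 18961) = (-73 - 1311) + 8536/(-29370) = -1384 + 8536*(-1/29370) = -1384 - 388/1335 = -1848028/1335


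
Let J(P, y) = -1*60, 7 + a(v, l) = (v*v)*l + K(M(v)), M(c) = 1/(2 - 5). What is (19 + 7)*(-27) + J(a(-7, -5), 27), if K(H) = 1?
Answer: -762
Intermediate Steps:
M(c) = -⅓ (M(c) = 1/(-3) = -⅓)
a(v, l) = -6 + l*v² (a(v, l) = -7 + ((v*v)*l + 1) = -7 + (v²*l + 1) = -7 + (l*v² + 1) = -7 + (1 + l*v²) = -6 + l*v²)
J(P, y) = -60
(19 + 7)*(-27) + J(a(-7, -5), 27) = (19 + 7)*(-27) - 60 = 26*(-27) - 60 = -702 - 60 = -762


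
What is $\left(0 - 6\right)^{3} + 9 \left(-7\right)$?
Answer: $-279$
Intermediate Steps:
$\left(0 - 6\right)^{3} + 9 \left(-7\right) = \left(0 - 6\right)^{3} - 63 = \left(-6\right)^{3} - 63 = -216 - 63 = -279$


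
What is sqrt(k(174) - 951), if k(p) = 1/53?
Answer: I*sqrt(2671306)/53 ≈ 30.838*I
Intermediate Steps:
k(p) = 1/53
sqrt(k(174) - 951) = sqrt(1/53 - 951) = sqrt(-50402/53) = I*sqrt(2671306)/53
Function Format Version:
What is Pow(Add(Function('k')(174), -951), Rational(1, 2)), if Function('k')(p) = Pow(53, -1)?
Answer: Mul(Rational(1, 53), I, Pow(2671306, Rational(1, 2))) ≈ Mul(30.838, I)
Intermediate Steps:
Function('k')(p) = Rational(1, 53)
Pow(Add(Function('k')(174), -951), Rational(1, 2)) = Pow(Add(Rational(1, 53), -951), Rational(1, 2)) = Pow(Rational(-50402, 53), Rational(1, 2)) = Mul(Rational(1, 53), I, Pow(2671306, Rational(1, 2)))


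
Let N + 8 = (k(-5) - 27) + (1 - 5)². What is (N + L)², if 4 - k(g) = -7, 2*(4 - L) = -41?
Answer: 1089/4 ≈ 272.25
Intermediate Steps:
L = 49/2 (L = 4 - ½*(-41) = 4 + 41/2 = 49/2 ≈ 24.500)
k(g) = 11 (k(g) = 4 - 1*(-7) = 4 + 7 = 11)
N = -8 (N = -8 + ((11 - 27) + (1 - 5)²) = -8 + (-16 + (-4)²) = -8 + (-16 + 16) = -8 + 0 = -8)
(N + L)² = (-8 + 49/2)² = (33/2)² = 1089/4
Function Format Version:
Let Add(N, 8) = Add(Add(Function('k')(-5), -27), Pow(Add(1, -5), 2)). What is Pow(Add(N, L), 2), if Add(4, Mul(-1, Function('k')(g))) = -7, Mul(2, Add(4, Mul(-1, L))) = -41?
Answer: Rational(1089, 4) ≈ 272.25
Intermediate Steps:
L = Rational(49, 2) (L = Add(4, Mul(Rational(-1, 2), -41)) = Add(4, Rational(41, 2)) = Rational(49, 2) ≈ 24.500)
Function('k')(g) = 11 (Function('k')(g) = Add(4, Mul(-1, -7)) = Add(4, 7) = 11)
N = -8 (N = Add(-8, Add(Add(11, -27), Pow(Add(1, -5), 2))) = Add(-8, Add(-16, Pow(-4, 2))) = Add(-8, Add(-16, 16)) = Add(-8, 0) = -8)
Pow(Add(N, L), 2) = Pow(Add(-8, Rational(49, 2)), 2) = Pow(Rational(33, 2), 2) = Rational(1089, 4)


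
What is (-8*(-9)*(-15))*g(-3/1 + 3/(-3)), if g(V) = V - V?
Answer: 0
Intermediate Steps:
g(V) = 0
(-8*(-9)*(-15))*g(-3/1 + 3/(-3)) = (-8*(-9)*(-15))*0 = (72*(-15))*0 = -1080*0 = 0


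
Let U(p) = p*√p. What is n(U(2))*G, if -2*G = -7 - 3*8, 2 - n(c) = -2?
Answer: 62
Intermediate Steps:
U(p) = p^(3/2)
n(c) = 4 (n(c) = 2 - 1*(-2) = 2 + 2 = 4)
G = 31/2 (G = -(-7 - 3*8)/2 = -(-7 - 24)/2 = -½*(-31) = 31/2 ≈ 15.500)
n(U(2))*G = 4*(31/2) = 62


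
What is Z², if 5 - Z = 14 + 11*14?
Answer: 26569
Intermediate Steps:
Z = -163 (Z = 5 - (14 + 11*14) = 5 - (14 + 154) = 5 - 1*168 = 5 - 168 = -163)
Z² = (-163)² = 26569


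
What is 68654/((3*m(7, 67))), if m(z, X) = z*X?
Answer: 68654/1407 ≈ 48.795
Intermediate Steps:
m(z, X) = X*z
68654/((3*m(7, 67))) = 68654/((3*(67*7))) = 68654/((3*469)) = 68654/1407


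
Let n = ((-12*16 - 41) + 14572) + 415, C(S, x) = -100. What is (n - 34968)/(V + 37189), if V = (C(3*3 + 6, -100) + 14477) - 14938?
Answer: -10107/18314 ≈ -0.55187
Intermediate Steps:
n = 14754 (n = ((-192 - 41) + 14572) + 415 = (-233 + 14572) + 415 = 14339 + 415 = 14754)
V = -561 (V = (-100 + 14477) - 14938 = 14377 - 14938 = -561)
(n - 34968)/(V + 37189) = (14754 - 34968)/(-561 + 37189) = -20214/36628 = -20214*1/36628 = -10107/18314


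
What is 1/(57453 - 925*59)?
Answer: 1/2878 ≈ 0.00034746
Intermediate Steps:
1/(57453 - 925*59) = 1/(57453 - 54575) = 1/2878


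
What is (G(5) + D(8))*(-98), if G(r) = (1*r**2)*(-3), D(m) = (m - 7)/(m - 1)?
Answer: 7336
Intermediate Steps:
D(m) = (-7 + m)/(-1 + m)
G(r) = -3*r**2 (G(r) = r**2*(-3) = -3*r**2)
(G(5) + D(8))*(-98) = (-3*5**2 + (-7 + 8)/(-1 + 8))*(-98) = (-3*25 + 1/7)*(-98) = (-75 + (1/7)*1)*(-98) = (-75 + 1/7)*(-98) = -524/7*(-98) = 7336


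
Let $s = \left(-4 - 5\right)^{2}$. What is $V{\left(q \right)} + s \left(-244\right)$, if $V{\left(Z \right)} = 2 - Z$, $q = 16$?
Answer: $-19778$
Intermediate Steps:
$s = 81$ ($s = \left(-9\right)^{2} = 81$)
$V{\left(q \right)} + s \left(-244\right) = \left(2 - 16\right) + 81 \left(-244\right) = \left(2 - 16\right) - 19764 = -14 - 19764 = -19778$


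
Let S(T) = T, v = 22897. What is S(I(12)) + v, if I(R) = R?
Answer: 22909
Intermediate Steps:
S(I(12)) + v = 12 + 22897 = 22909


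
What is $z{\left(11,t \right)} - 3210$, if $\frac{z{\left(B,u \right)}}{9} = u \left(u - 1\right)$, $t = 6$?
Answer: $-2940$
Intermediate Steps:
$z{\left(B,u \right)} = 9 u \left(-1 + u\right)$ ($z{\left(B,u \right)} = 9 u \left(u - 1\right) = 9 u \left(-1 + u\right)$)
$z{\left(11,t \right)} - 3210 = 9 \cdot 6 \left(-1 + 6\right) - 3210 = 9 \cdot 6 \cdot 5 - 3210 = 270 - 3210 = -2940$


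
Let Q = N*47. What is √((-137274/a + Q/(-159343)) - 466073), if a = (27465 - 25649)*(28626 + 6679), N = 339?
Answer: I*√3040214011133105781283934295455/2554024495210 ≈ 682.7*I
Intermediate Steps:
Q = 15933 (Q = 339*47 = 15933)
a = 64113880 (a = 1816*35305 = 64113880)
√((-137274/a + Q/(-159343)) - 466073) = √((-137274/64113880 + 15933/(-159343)) - 466073) = √((-137274*1/64113880 + 15933*(-1/159343)) - 466073) = √((-68637/32056940 - 15933/159343) - 466073) = √(-521700050511/5108048990420 - 466073) = √(-2380724238812071171/5108048990420) = I*√3040214011133105781283934295455/2554024495210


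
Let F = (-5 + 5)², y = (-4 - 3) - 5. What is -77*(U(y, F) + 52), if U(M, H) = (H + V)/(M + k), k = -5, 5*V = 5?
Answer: -67991/17 ≈ -3999.5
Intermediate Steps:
V = 1 (V = (⅕)*5 = 1)
y = -12 (y = -7 - 5 = -12)
F = 0 (F = 0² = 0)
U(M, H) = (1 + H)/(-5 + M) (U(M, H) = (H + 1)/(M - 5) = (1 + H)/(-5 + M))
-77*(U(y, F) + 52) = -77*((1 + 0)/(-5 - 12) + 52) = -77*(1/(-17) + 52) = -77*(-1/17*1 + 52) = -77*(-1/17 + 52) = -77*883/17 = -67991/17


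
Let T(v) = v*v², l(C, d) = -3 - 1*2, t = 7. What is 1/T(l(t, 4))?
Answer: -1/125 ≈ -0.0080000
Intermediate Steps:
l(C, d) = -5 (l(C, d) = -3 - 2 = -5)
T(v) = v³
1/T(l(t, 4)) = 1/((-5)³) = 1/(-125) = -1/125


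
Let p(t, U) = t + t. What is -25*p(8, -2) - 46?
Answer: -446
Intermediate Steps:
p(t, U) = 2*t
-25*p(8, -2) - 46 = -50*8 - 46 = -25*16 - 46 = -400 - 46 = -446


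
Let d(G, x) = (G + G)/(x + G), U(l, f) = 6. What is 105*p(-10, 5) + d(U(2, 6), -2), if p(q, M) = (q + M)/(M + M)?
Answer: -99/2 ≈ -49.500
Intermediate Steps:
p(q, M) = (M + q)/(2*M) (p(q, M) = (M + q)/((2*M)) = (M + q)*(1/(2*M)) = (M + q)/(2*M))
d(G, x) = 2*G/(G + x) (d(G, x) = (2*G)/(G + x) = 2*G/(G + x))
105*p(-10, 5) + d(U(2, 6), -2) = 105*((½)*(5 - 10)/5) + 2*6/(6 - 2) = 105*((½)*(⅕)*(-5)) + 2*6/4 = 105*(-½) + 2*6*(¼) = -105/2 + 3 = -99/2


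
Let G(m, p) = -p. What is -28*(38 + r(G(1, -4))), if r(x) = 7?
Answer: -1260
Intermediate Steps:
-28*(38 + r(G(1, -4))) = -28*(38 + 7) = -28*45 = -1260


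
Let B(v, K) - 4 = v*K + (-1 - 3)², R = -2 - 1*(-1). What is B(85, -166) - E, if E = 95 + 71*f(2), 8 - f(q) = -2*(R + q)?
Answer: -14895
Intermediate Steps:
R = -1 (R = -2 + 1 = -1)
f(q) = 6 + 2*q (f(q) = 8 - (-2)*(-1 + q) = 8 - (2 - 2*q) = 8 + (-2 + 2*q) = 6 + 2*q)
B(v, K) = 20 + K*v (B(v, K) = 4 + (v*K + (-1 - 3)²) = 4 + (K*v + (-4)²) = 4 + (K*v + 16) = 4 + (16 + K*v) = 20 + K*v)
E = 805 (E = 95 + 71*(6 + 2*2) = 95 + 71*(6 + 4) = 95 + 71*10 = 95 + 710 = 805)
B(85, -166) - E = (20 - 166*85) - 1*805 = (20 - 14110) - 805 = -14090 - 805 = -14895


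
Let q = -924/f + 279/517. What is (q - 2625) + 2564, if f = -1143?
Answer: -11750062/196977 ≈ -59.652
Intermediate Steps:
q = 265535/196977 (q = -924/(-1143) + 279/517 = -924*(-1/1143) + 279*(1/517) = 308/381 + 279/517 = 265535/196977 ≈ 1.3481)
(q - 2625) + 2564 = (265535/196977 - 2625) + 2564 = -516799090/196977 + 2564 = -11750062/196977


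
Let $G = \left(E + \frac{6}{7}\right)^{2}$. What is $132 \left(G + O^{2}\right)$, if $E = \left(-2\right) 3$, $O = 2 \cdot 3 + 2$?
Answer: $\frac{585024}{49} \approx 11939.0$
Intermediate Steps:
$O = 8$ ($O = 6 + 2 = 8$)
$E = -6$
$G = \frac{1296}{49}$ ($G = \left(-6 + \frac{6}{7}\right)^{2} = \left(- \frac{36}{7}\right)^{2} = \frac{1296}{49} \approx 26.449$)
$132 \left(G + O^{2}\right) = 132 \left(\frac{1296}{49} + 8^{2}\right) = 132 \left(\frac{1296}{49} + 64\right) = 132 \cdot \frac{4432}{49} = \frac{585024}{49}$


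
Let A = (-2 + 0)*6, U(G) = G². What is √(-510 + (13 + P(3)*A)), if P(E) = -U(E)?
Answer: I*√389 ≈ 19.723*I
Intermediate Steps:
P(E) = -E²
A = -12 (A = -2*6 = -12)
√(-510 + (13 + P(3)*A)) = √(-510 + (13 - 1*3²*(-12))) = √(-510 + (13 - 1*9*(-12))) = √(-510 + (13 - 9*(-12))) = √(-510 + (13 + 108)) = √(-510 + 121) = √(-389) = I*√389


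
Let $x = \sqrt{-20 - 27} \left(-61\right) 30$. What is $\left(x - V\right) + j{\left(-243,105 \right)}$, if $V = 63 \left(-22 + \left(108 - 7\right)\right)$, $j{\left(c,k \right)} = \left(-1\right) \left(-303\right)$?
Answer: $-4674 - 1830 i \sqrt{47} \approx -4674.0 - 12546.0 i$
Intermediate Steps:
$j{\left(c,k \right)} = 303$
$x = - 1830 i \sqrt{47}$ ($x = \sqrt{-47} \left(-61\right) 30 = i \sqrt{47} \left(-61\right) 30 = - 61 i \sqrt{47} \cdot 30 = - 1830 i \sqrt{47} \approx - 12546.0 i$)
$V = 4977$ ($V = 63 \left(-22 + 101\right) = 63 \cdot 79 = 4977$)
$\left(x - V\right) + j{\left(-243,105 \right)} = \left(- 1830 i \sqrt{47} - 4977\right) + 303 = \left(-4977 - 1830 i \sqrt{47}\right) + 303 = -4674 - 1830 i \sqrt{47}$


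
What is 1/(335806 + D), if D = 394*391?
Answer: 1/489860 ≈ 2.0414e-6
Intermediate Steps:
D = 154054
1/(335806 + D) = 1/(335806 + 154054) = 1/489860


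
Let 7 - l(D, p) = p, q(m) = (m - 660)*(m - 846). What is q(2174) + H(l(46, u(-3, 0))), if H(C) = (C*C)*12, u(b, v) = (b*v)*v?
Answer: 2011180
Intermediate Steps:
q(m) = (-846 + m)*(-660 + m) (q(m) = (-660 + m)*(-846 + m) = (-846 + m)*(-660 + m))
u(b, v) = b*v²
l(D, p) = 7 - p
H(C) = 12*C² (H(C) = C²*12 = 12*C²)
q(2174) + H(l(46, u(-3, 0))) = (558360 + 2174² - 1506*2174) + 12*(7 - (-3)*0²)² = (558360 + 4726276 - 3274044) + 12*(7 - (-3)*0)² = 2010592 + 12*(7 - 1*0)² = 2010592 + 12*(7 + 0)² = 2010592 + 12*7² = 2010592 + 12*49 = 2010592 + 588 = 2011180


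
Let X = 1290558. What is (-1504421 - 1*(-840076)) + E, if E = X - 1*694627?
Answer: -68414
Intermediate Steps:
E = 595931 (E = 1290558 - 1*694627 = 1290558 - 694627 = 595931)
(-1504421 - 1*(-840076)) + E = (-1504421 - 1*(-840076)) + 595931 = (-1504421 + 840076) + 595931 = -664345 + 595931 = -68414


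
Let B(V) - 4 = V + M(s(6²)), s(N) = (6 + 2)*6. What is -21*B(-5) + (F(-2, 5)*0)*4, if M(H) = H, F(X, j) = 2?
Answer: -987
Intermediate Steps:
s(N) = 48 (s(N) = 8*6 = 48)
B(V) = 52 + V (B(V) = 4 + (V + 48) = 4 + (48 + V) = 52 + V)
-21*B(-5) + (F(-2, 5)*0)*4 = -21*(52 - 5) + (2*0)*4 = -21*47 + 0*4 = -987 + 0 = -987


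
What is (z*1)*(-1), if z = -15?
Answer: 15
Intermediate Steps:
(z*1)*(-1) = -15*1*(-1) = -15*(-1) = 15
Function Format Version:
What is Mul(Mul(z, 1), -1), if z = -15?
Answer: 15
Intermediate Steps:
Mul(Mul(z, 1), -1) = Mul(Mul(-15, 1), -1) = Mul(-15, -1) = 15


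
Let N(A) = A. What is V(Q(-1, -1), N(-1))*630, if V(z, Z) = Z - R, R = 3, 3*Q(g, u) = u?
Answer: -2520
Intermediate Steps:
Q(g, u) = u/3
V(z, Z) = -3 + Z (V(z, Z) = Z - 1*3 = Z - 3 = -3 + Z)
V(Q(-1, -1), N(-1))*630 = (-3 - 1)*630 = -4*630 = -2520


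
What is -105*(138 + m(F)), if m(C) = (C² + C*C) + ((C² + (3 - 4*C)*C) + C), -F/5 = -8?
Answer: 136710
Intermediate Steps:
F = 40 (F = -5*(-8) = 40)
m(C) = C + 3*C² + C*(3 - 4*C) (m(C) = (C² + C²) + ((C² + C*(3 - 4*C)) + C) = 2*C² + (C + C² + C*(3 - 4*C)) = C + 3*C² + C*(3 - 4*C))
-105*(138 + m(F)) = -105*(138 + 40*(4 - 1*40)) = -105*(138 + 40*(4 - 40)) = -105*(138 + 40*(-36)) = -105*(138 - 1440) = -105*(-1302) = 136710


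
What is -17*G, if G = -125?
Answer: 2125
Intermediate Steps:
-17*G = -17*(-125) = 2125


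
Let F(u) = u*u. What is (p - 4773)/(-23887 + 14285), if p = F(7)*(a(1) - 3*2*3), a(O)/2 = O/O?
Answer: 5557/9602 ≈ 0.57873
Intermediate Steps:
F(u) = u²
a(O) = 2 (a(O) = 2*(O/O) = 2*1 = 2)
p = -784 (p = 7²*(2 - 3*2*3) = 49*(2 - 6*3) = 49*(2 - 18) = 49*(-16) = -784)
(p - 4773)/(-23887 + 14285) = (-784 - 4773)/(-23887 + 14285) = -5557/(-9602) = -5557*(-1/9602) = 5557/9602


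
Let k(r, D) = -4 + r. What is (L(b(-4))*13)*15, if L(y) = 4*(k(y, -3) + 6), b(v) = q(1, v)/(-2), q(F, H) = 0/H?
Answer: 1560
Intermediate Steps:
q(F, H) = 0
b(v) = 0 (b(v) = 0/(-2) = 0*(-½) = 0)
L(y) = 8 + 4*y (L(y) = 4*((-4 + y) + 6) = 4*(2 + y) = 8 + 4*y)
(L(b(-4))*13)*15 = ((8 + 4*0)*13)*15 = ((8 + 0)*13)*15 = (8*13)*15 = 104*15 = 1560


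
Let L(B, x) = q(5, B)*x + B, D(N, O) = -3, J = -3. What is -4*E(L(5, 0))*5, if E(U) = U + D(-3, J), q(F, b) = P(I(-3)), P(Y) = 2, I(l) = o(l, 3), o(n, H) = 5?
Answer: -40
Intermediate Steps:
I(l) = 5
q(F, b) = 2
L(B, x) = B + 2*x (L(B, x) = 2*x + B = B + 2*x)
E(U) = -3 + U (E(U) = U - 3 = -3 + U)
-4*E(L(5, 0))*5 = -4*(-3 + (5 + 2*0))*5 = -4*(-3 + (5 + 0))*5 = -4*(-3 + 5)*5 = -4*2*5 = -8*5 = -40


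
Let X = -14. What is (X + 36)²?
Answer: 484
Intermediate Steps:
(X + 36)² = (-14 + 36)² = 22² = 484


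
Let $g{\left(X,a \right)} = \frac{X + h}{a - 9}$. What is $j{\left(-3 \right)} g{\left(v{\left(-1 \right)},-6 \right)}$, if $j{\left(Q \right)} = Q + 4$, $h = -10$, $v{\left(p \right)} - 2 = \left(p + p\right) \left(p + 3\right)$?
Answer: $\frac{4}{5} \approx 0.8$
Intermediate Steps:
$v{\left(p \right)} = 2 + 2 p \left(3 + p\right)$ ($v{\left(p \right)} = 2 + \left(p + p\right) \left(p + 3\right) = 2 + 2 p \left(3 + p\right)$)
$g{\left(X,a \right)} = \frac{-10 + X}{-9 + a}$ ($g{\left(X,a \right)} = \frac{X - 10}{a - 9} = \frac{-10 + X}{-9 + a}$)
$j{\left(Q \right)} = 4 + Q$
$j{\left(-3 \right)} g{\left(v{\left(-1 \right)},-6 \right)} = \left(4 - 3\right) \frac{-10 + \left(2 + 2 \left(-1\right)^{2} + 6 \left(-1\right)\right)}{-9 - 6} = 1 \frac{-10 + \left(2 + 2 \cdot 1 - 6\right)}{-15} = 1 \left(- \frac{-10 + \left(2 + 2 - 6\right)}{15}\right) = 1 \left(- \frac{-10 - 2}{15}\right) = 1 \left(\left(- \frac{1}{15}\right) \left(-12\right)\right) = 1 \cdot \frac{4}{5} = \frac{4}{5}$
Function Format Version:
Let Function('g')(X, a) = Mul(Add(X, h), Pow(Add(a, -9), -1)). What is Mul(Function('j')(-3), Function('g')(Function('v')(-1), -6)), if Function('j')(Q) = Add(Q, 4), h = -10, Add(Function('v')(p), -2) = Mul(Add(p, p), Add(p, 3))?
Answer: Rational(4, 5) ≈ 0.80000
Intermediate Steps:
Function('v')(p) = Add(2, Mul(2, p, Add(3, p))) (Function('v')(p) = Add(2, Mul(Add(p, p), Add(p, 3))) = Add(2, Mul(Mul(2, p), Add(3, p))) = Add(2, Mul(2, p, Add(3, p))))
Function('g')(X, a) = Mul(Pow(Add(-9, a), -1), Add(-10, X)) (Function('g')(X, a) = Mul(Add(X, -10), Pow(Add(a, -9), -1)) = Mul(Add(-10, X), Pow(Add(-9, a), -1)) = Mul(Pow(Add(-9, a), -1), Add(-10, X)))
Function('j')(Q) = Add(4, Q)
Mul(Function('j')(-3), Function('g')(Function('v')(-1), -6)) = Mul(Add(4, -3), Mul(Pow(Add(-9, -6), -1), Add(-10, Add(2, Mul(2, Pow(-1, 2)), Mul(6, -1))))) = Mul(1, Mul(Pow(-15, -1), Add(-10, Add(2, Mul(2, 1), -6)))) = Mul(1, Mul(Rational(-1, 15), Add(-10, Add(2, 2, -6)))) = Mul(1, Mul(Rational(-1, 15), Add(-10, -2))) = Mul(1, Mul(Rational(-1, 15), -12)) = Mul(1, Rational(4, 5)) = Rational(4, 5)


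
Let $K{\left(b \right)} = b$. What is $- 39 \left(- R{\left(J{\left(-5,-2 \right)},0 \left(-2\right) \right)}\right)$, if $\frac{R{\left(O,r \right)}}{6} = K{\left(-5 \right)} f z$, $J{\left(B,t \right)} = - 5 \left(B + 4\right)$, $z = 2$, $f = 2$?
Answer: $-4680$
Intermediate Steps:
$J{\left(B,t \right)} = -20 - 5 B$ ($J{\left(B,t \right)} = - 5 \left(4 + B\right) = -20 - 5 B$)
$R{\left(O,r \right)} = -120$ ($R{\left(O,r \right)} = 6 \left(-5\right) 2 \cdot 2 = 6 \left(\left(-10\right) 2\right) = 6 \left(-20\right) = -120$)
$- 39 \left(- R{\left(J{\left(-5,-2 \right)},0 \left(-2\right) \right)}\right) = - 39 \left(\left(-1\right) \left(-120\right)\right) = \left(-39\right) 120 = -4680$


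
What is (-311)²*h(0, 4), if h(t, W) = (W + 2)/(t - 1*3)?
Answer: -193442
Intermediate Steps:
h(t, W) = (2 + W)/(-3 + t) (h(t, W) = (2 + W)/(t - 3) = (2 + W)/(-3 + t))
(-311)²*h(0, 4) = (-311)²*((2 + 4)/(-3 + 0)) = 96721*(6/(-3)) = 96721*(-⅓*6) = 96721*(-2) = -193442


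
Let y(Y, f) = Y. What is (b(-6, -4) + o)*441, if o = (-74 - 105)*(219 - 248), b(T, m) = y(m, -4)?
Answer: 2287467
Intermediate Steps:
b(T, m) = m
o = 5191 (o = -179*(-29) = 5191)
(b(-6, -4) + o)*441 = (-4 + 5191)*441 = 5187*441 = 2287467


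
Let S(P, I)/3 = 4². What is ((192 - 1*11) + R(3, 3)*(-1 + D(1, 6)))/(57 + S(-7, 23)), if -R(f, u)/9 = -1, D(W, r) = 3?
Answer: 199/105 ≈ 1.8952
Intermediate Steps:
R(f, u) = 9 (R(f, u) = -9*(-1) = 9)
S(P, I) = 48 (S(P, I) = 3*4² = 3*16 = 48)
((192 - 1*11) + R(3, 3)*(-1 + D(1, 6)))/(57 + S(-7, 23)) = ((192 - 1*11) + 9*(-1 + 3))/(57 + 48) = ((192 - 11) + 9*2)/105 = (181 + 18)*(1/105) = 199*(1/105) = 199/105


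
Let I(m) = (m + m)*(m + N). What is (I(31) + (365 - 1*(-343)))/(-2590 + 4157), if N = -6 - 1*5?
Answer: 1948/1567 ≈ 1.2431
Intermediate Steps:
N = -11 (N = -6 - 5 = -11)
I(m) = 2*m*(-11 + m) (I(m) = (m + m)*(m - 11) = (2*m)*(-11 + m) = 2*m*(-11 + m))
(I(31) + (365 - 1*(-343)))/(-2590 + 4157) = (2*31*(-11 + 31) + (365 - 1*(-343)))/(-2590 + 4157) = (2*31*20 + (365 + 343))/1567 = (1240 + 708)*(1/1567) = 1948*(1/1567) = 1948/1567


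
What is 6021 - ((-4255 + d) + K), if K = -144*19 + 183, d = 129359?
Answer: -116530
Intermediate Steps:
K = -2553 (K = -2736 + 183 = -2553)
6021 - ((-4255 + d) + K) = 6021 - ((-4255 + 129359) - 2553) = 6021 - (125104 - 2553) = 6021 - 1*122551 = 6021 - 122551 = -116530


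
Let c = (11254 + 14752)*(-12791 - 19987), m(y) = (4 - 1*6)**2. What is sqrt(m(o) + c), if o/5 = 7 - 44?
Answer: 2*I*sqrt(213106166) ≈ 29196.0*I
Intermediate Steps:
o = -185 (o = 5*(7 - 44) = 5*(-37) = -185)
m(y) = 4 (m(y) = (4 - 6)**2 = (-2)**2 = 4)
c = -852424668 (c = 26006*(-32778) = -852424668)
sqrt(m(o) + c) = sqrt(4 - 852424668) = sqrt(-852424664) = 2*I*sqrt(213106166)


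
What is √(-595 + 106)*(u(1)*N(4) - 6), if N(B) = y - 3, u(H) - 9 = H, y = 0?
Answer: -36*I*√489 ≈ -796.08*I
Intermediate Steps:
u(H) = 9 + H
N(B) = -3 (N(B) = 0 - 3 = -3)
√(-595 + 106)*(u(1)*N(4) - 6) = √(-595 + 106)*((9 + 1)*(-3) - 6) = √(-489)*(10*(-3) - 6) = (I*√489)*(-30 - 6) = (I*√489)*(-36) = -36*I*√489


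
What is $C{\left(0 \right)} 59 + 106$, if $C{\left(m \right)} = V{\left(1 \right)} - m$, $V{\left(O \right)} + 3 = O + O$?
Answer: $47$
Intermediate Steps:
$V{\left(O \right)} = -3 + 2 O$ ($V{\left(O \right)} = -3 + \left(O + O\right) = -3 + 2 O$)
$C{\left(m \right)} = -1 - m$ ($C{\left(m \right)} = \left(-3 + 2 \cdot 1\right) - m = \left(-3 + 2\right) - m = -1 - m$)
$C{\left(0 \right)} 59 + 106 = \left(-1 - 0\right) 59 + 106 = \left(-1 + 0\right) 59 + 106 = \left(-1\right) 59 + 106 = -59 + 106 = 47$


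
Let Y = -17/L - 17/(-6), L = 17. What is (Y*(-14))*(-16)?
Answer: 1232/3 ≈ 410.67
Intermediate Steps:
Y = 11/6 (Y = -17/17 - 17/(-6) = -17*1/17 - 17*(-1/6) = -1 + 17/6 = 11/6 ≈ 1.8333)
(Y*(-14))*(-16) = ((11/6)*(-14))*(-16) = -77/3*(-16) = 1232/3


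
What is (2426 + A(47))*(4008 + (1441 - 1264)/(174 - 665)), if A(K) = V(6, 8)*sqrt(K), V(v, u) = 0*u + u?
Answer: 4773763926/491 + 15742008*sqrt(47)/491 ≈ 9.9423e+6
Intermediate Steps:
V(v, u) = u (V(v, u) = 0 + u = u)
A(K) = 8*sqrt(K)
(2426 + A(47))*(4008 + (1441 - 1264)/(174 - 665)) = (2426 + 8*sqrt(47))*(4008 + (1441 - 1264)/(174 - 665)) = (2426 + 8*sqrt(47))*(4008 + 177/(-491)) = (2426 + 8*sqrt(47))*(4008 + 177*(-1/491)) = (2426 + 8*sqrt(47))*(4008 - 177/491) = (2426 + 8*sqrt(47))*(1967751/491) = 4773763926/491 + 15742008*sqrt(47)/491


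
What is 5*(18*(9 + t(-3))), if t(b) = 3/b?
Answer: 720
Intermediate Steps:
5*(18*(9 + t(-3))) = 5*(18*(9 + 3/(-3))) = 5*(18*(9 + 3*(-⅓))) = 5*(18*(9 - 1)) = 5*(18*8) = 5*144 = 720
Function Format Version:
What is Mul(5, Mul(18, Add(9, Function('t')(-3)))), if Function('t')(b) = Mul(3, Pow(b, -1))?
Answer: 720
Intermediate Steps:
Mul(5, Mul(18, Add(9, Function('t')(-3)))) = Mul(5, Mul(18, Add(9, Mul(3, Pow(-3, -1))))) = Mul(5, Mul(18, Add(9, Mul(3, Rational(-1, 3))))) = Mul(5, Mul(18, Add(9, -1))) = Mul(5, Mul(18, 8)) = Mul(5, 144) = 720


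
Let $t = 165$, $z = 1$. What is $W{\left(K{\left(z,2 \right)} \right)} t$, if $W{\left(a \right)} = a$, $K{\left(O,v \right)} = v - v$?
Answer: $0$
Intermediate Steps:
$K{\left(O,v \right)} = 0$
$W{\left(K{\left(z,2 \right)} \right)} t = 0 \cdot 165 = 0$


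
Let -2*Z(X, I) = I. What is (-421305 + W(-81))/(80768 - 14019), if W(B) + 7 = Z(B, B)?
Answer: -842543/133498 ≈ -6.3113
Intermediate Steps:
Z(X, I) = -I/2
W(B) = -7 - B/2
(-421305 + W(-81))/(80768 - 14019) = (-421305 + (-7 - ½*(-81)))/(80768 - 14019) = (-421305 + (-7 + 81/2))/66749 = (-421305 + 67/2)*(1/66749) = -842543/2*1/66749 = -842543/133498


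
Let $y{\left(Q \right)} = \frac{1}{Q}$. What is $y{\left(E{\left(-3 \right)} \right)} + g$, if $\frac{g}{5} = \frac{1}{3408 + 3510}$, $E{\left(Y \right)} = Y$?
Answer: $- \frac{767}{2306} \approx -0.33261$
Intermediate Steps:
$g = \frac{5}{6918}$ ($g = \frac{5}{3408 + 3510} = \frac{5}{6918} \approx 0.00072275$)
$y{\left(E{\left(-3 \right)} \right)} + g = \frac{1}{-3} + \frac{5}{6918} = - \frac{1}{3} + \frac{5}{6918} = - \frac{767}{2306}$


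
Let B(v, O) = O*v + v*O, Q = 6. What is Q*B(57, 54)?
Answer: 36936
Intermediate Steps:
B(v, O) = 2*O*v (B(v, O) = O*v + O*v = 2*O*v)
Q*B(57, 54) = 6*(2*54*57) = 6*6156 = 36936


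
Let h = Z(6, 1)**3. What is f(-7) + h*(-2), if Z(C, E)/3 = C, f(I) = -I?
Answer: -11657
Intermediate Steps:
Z(C, E) = 3*C
h = 5832 (h = (3*6)**3 = 18**3 = 5832)
f(-7) + h*(-2) = -1*(-7) + 5832*(-2) = 7 - 11664 = -11657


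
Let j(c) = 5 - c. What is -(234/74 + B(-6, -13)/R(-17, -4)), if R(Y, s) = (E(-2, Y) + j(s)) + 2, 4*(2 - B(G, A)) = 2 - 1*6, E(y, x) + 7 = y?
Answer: -345/74 ≈ -4.6622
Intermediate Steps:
E(y, x) = -7 + y
B(G, A) = 3 (B(G, A) = 2 - (2 - 1*6)/4 = 2 - (2 - 6)/4 = 2 - 1/4*(-4) = 2 + 1 = 3)
R(Y, s) = -2 - s (R(Y, s) = ((-7 - 2) + (5 - s)) + 2 = (-9 + (5 - s)) + 2 = (-4 - s) + 2 = -2 - s)
-(234/74 + B(-6, -13)/R(-17, -4)) = -(234/74 + 3/(-2 - 1*(-4))) = -(234*(1/74) + 3/(-2 + 4)) = -(117/37 + 3/2) = -1*345/74 = -345/74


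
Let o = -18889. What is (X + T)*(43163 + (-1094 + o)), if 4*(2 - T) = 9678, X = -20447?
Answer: -529999110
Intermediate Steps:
T = -4835/2 (T = 2 - 1/4*9678 = 2 - 4839/2 = -4835/2 ≈ -2417.5)
(X + T)*(43163 + (-1094 + o)) = (-20447 - 4835/2)*(43163 + (-1094 - 18889)) = -45729*(43163 - 19983)/2 = -45729/2*23180 = -529999110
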